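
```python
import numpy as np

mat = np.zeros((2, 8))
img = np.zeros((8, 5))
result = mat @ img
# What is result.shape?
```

(2, 5)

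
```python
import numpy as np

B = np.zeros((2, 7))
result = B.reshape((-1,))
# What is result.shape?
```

(14,)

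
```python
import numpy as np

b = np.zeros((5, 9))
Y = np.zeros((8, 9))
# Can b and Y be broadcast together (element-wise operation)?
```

No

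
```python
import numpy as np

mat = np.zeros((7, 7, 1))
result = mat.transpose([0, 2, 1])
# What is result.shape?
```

(7, 1, 7)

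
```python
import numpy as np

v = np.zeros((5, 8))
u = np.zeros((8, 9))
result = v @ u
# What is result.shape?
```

(5, 9)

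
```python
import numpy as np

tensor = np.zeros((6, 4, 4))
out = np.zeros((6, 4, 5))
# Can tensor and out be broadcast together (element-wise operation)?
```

No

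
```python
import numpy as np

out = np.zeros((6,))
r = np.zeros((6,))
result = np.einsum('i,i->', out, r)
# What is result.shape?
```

()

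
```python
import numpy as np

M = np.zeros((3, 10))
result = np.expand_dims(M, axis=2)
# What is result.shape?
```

(3, 10, 1)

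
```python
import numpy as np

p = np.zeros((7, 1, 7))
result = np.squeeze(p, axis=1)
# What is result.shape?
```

(7, 7)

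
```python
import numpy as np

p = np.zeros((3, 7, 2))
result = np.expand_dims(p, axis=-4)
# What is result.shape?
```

(1, 3, 7, 2)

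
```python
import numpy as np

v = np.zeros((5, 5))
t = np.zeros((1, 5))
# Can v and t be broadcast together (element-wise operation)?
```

Yes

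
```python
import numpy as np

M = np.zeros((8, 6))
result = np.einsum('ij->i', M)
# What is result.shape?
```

(8,)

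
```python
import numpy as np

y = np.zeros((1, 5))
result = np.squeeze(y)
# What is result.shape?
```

(5,)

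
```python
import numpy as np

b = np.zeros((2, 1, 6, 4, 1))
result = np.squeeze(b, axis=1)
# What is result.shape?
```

(2, 6, 4, 1)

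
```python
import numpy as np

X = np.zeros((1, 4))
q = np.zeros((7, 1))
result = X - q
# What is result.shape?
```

(7, 4)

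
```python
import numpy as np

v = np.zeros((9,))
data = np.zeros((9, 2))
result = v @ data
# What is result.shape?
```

(2,)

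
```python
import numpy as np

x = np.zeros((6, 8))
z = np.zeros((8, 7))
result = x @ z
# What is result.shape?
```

(6, 7)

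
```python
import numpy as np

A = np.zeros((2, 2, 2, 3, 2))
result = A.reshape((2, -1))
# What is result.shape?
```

(2, 24)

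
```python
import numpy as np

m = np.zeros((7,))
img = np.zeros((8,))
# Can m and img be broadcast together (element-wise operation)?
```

No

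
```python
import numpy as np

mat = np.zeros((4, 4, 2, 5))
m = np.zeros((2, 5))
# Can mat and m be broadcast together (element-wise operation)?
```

Yes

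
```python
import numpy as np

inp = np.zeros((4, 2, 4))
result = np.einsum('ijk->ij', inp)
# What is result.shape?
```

(4, 2)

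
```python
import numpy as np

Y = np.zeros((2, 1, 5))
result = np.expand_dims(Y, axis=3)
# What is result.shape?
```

(2, 1, 5, 1)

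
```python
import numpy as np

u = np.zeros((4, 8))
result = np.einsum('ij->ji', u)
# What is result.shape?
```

(8, 4)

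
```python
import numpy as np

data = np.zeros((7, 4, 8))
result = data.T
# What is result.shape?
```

(8, 4, 7)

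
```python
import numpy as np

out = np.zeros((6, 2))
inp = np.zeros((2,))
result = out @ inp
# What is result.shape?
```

(6,)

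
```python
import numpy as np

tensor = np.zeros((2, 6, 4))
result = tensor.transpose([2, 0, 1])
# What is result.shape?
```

(4, 2, 6)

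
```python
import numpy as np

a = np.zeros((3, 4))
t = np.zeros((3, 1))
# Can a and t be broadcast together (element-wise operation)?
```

Yes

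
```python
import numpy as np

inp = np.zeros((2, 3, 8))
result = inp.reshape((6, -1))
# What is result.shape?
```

(6, 8)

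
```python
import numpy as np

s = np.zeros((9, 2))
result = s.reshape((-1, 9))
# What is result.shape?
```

(2, 9)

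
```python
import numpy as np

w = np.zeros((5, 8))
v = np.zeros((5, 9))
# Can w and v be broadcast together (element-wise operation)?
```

No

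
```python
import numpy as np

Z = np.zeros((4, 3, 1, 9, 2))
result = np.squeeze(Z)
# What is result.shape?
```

(4, 3, 9, 2)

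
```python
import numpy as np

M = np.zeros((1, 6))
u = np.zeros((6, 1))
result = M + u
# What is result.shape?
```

(6, 6)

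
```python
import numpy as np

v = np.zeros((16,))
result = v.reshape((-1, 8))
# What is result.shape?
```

(2, 8)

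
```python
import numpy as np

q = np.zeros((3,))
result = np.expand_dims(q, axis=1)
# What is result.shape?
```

(3, 1)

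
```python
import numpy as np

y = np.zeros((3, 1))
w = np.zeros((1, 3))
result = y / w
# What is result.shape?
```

(3, 3)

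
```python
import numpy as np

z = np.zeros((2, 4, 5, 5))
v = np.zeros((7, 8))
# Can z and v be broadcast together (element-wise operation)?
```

No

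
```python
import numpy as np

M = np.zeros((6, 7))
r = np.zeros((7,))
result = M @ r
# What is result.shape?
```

(6,)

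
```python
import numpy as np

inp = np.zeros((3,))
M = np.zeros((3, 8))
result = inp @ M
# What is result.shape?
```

(8,)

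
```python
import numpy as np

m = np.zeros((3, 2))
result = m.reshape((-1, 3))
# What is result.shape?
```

(2, 3)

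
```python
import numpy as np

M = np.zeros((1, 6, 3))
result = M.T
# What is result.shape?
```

(3, 6, 1)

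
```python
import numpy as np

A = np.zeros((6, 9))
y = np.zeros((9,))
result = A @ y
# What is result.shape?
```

(6,)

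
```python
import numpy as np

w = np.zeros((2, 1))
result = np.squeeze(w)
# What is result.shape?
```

(2,)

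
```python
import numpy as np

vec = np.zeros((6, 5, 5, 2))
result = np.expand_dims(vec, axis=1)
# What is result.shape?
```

(6, 1, 5, 5, 2)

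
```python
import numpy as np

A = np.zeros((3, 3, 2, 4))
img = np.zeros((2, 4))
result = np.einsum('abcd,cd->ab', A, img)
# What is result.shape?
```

(3, 3)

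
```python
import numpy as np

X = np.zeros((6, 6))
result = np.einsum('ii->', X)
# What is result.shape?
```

()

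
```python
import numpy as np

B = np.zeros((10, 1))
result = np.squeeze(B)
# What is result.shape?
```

(10,)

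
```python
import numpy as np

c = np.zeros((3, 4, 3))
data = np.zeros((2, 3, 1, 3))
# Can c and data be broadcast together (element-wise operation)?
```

Yes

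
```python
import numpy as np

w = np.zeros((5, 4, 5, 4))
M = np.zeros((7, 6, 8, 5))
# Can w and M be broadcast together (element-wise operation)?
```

No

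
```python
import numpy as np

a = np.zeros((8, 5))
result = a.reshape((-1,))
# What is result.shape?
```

(40,)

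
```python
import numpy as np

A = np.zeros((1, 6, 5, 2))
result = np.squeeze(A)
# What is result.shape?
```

(6, 5, 2)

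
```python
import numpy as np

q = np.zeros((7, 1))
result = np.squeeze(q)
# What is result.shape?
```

(7,)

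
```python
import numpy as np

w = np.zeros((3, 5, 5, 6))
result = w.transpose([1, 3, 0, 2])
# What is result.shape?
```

(5, 6, 3, 5)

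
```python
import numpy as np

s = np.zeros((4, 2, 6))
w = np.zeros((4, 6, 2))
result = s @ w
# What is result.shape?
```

(4, 2, 2)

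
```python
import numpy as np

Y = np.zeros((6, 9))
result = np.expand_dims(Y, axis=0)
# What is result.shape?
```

(1, 6, 9)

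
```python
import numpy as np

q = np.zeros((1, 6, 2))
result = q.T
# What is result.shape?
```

(2, 6, 1)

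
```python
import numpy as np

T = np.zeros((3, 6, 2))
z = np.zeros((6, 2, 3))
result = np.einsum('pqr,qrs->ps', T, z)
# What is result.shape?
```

(3, 3)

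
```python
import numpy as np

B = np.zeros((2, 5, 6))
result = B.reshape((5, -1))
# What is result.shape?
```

(5, 12)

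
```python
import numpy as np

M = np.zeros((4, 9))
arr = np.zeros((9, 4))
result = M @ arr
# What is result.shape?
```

(4, 4)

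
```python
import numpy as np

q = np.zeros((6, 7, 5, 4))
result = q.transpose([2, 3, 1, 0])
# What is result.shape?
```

(5, 4, 7, 6)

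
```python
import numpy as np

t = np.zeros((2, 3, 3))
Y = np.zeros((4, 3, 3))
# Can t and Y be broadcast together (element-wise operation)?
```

No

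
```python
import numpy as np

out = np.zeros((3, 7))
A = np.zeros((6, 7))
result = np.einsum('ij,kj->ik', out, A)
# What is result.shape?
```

(3, 6)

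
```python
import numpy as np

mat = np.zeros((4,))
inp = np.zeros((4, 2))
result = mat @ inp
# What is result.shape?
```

(2,)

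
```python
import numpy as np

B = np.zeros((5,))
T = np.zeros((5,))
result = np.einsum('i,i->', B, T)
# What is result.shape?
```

()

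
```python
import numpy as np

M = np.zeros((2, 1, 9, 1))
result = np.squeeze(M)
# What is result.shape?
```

(2, 9)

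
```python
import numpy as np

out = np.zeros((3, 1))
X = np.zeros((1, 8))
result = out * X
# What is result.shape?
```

(3, 8)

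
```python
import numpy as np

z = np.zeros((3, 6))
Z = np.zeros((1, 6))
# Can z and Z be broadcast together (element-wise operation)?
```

Yes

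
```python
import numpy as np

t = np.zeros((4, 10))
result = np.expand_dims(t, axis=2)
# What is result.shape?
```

(4, 10, 1)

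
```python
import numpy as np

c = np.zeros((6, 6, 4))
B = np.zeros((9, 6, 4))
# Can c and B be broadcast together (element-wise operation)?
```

No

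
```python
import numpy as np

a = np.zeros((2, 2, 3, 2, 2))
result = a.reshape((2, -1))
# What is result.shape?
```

(2, 24)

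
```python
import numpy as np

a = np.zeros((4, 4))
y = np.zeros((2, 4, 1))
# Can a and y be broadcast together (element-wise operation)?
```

Yes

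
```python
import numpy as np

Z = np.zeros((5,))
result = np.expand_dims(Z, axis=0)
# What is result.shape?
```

(1, 5)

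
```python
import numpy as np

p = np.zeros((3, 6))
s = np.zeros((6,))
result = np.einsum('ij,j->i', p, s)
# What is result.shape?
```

(3,)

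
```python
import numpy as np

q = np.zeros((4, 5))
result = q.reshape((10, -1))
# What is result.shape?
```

(10, 2)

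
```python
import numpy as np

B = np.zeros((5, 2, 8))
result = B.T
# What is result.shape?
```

(8, 2, 5)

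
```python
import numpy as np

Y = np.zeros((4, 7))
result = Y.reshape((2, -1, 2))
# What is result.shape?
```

(2, 7, 2)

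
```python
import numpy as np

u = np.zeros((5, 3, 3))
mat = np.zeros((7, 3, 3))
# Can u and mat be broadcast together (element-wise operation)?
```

No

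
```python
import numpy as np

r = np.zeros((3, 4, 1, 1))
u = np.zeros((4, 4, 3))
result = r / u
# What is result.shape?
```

(3, 4, 4, 3)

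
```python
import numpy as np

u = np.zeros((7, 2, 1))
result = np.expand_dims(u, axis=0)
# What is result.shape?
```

(1, 7, 2, 1)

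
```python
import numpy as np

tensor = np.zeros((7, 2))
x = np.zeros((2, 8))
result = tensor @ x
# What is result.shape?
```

(7, 8)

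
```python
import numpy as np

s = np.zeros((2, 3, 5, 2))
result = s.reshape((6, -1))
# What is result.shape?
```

(6, 10)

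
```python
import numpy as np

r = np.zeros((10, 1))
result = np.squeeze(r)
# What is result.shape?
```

(10,)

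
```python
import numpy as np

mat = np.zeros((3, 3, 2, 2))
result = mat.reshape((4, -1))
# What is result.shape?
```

(4, 9)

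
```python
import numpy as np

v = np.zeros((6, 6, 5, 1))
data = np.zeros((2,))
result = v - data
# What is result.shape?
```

(6, 6, 5, 2)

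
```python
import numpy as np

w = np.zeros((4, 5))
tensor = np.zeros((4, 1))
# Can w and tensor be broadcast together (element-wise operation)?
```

Yes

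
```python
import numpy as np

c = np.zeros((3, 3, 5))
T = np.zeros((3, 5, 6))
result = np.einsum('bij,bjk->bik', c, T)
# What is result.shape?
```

(3, 3, 6)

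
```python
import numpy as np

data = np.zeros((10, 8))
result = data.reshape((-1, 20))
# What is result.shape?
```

(4, 20)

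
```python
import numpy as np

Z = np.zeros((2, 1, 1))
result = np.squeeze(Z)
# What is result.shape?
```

(2,)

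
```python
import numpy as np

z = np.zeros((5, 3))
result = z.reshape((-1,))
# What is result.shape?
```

(15,)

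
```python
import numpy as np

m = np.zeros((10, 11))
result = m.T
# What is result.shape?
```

(11, 10)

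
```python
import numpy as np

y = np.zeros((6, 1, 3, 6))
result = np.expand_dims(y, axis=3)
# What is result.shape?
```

(6, 1, 3, 1, 6)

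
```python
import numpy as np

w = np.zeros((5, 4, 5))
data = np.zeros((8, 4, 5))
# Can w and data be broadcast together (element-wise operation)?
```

No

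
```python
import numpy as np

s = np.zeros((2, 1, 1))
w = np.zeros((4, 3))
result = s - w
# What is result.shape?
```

(2, 4, 3)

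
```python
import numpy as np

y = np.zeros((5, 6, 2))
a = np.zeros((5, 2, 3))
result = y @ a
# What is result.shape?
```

(5, 6, 3)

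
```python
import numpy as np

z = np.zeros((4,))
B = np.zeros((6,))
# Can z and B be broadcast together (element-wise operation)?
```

No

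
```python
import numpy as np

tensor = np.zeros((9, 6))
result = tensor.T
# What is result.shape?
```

(6, 9)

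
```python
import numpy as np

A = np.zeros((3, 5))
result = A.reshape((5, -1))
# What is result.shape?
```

(5, 3)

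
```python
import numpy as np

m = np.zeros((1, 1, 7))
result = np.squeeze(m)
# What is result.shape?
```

(7,)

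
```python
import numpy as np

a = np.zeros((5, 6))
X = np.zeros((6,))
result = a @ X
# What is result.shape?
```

(5,)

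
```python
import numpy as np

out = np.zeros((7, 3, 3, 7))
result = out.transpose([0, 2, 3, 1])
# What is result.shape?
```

(7, 3, 7, 3)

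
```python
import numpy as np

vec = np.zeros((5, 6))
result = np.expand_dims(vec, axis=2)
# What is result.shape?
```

(5, 6, 1)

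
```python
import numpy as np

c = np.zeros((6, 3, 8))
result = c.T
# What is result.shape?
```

(8, 3, 6)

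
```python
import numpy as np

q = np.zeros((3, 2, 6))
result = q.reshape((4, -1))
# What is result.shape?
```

(4, 9)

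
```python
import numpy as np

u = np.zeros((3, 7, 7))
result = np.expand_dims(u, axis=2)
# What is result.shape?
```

(3, 7, 1, 7)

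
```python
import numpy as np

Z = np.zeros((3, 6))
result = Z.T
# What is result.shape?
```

(6, 3)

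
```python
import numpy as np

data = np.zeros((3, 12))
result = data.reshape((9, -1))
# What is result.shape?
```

(9, 4)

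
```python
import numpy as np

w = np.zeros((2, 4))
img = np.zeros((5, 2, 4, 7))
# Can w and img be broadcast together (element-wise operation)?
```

No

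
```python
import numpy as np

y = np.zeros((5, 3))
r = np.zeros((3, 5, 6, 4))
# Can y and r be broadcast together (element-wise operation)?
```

No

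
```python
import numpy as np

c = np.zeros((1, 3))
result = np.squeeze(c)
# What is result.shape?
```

(3,)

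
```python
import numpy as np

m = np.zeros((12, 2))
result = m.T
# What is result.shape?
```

(2, 12)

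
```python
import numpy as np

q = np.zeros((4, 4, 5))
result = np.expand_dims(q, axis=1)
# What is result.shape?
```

(4, 1, 4, 5)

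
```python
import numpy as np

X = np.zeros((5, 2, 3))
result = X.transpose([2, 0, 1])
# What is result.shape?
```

(3, 5, 2)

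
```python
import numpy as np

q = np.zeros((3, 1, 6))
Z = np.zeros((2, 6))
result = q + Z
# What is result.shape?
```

(3, 2, 6)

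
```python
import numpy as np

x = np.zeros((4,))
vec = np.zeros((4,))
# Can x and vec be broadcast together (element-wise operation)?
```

Yes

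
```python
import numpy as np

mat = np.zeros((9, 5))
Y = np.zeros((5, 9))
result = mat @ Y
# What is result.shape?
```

(9, 9)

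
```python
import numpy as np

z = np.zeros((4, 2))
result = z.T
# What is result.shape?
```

(2, 4)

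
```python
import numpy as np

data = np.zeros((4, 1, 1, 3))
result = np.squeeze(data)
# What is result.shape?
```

(4, 3)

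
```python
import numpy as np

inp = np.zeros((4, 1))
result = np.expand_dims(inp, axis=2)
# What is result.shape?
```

(4, 1, 1)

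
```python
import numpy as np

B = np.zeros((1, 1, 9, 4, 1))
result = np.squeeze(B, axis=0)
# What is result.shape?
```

(1, 9, 4, 1)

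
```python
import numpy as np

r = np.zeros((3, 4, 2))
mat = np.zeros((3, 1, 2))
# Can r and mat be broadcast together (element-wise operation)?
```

Yes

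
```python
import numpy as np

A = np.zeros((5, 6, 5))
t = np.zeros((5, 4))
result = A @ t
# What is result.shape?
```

(5, 6, 4)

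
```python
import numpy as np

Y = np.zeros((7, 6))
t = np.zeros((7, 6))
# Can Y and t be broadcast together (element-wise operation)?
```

Yes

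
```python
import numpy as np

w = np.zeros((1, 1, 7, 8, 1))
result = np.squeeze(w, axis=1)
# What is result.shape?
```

(1, 7, 8, 1)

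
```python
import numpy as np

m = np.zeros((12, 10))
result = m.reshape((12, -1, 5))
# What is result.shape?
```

(12, 2, 5)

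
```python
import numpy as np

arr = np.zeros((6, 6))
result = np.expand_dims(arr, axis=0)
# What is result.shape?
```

(1, 6, 6)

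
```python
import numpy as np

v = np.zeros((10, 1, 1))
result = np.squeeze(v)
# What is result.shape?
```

(10,)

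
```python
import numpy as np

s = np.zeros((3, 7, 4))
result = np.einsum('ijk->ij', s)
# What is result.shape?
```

(3, 7)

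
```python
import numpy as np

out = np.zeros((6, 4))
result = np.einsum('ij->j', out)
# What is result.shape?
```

(4,)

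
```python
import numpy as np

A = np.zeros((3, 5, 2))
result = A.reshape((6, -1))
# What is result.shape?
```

(6, 5)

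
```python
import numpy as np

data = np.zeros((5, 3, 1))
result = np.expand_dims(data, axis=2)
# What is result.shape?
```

(5, 3, 1, 1)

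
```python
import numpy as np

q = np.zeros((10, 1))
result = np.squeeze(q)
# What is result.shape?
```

(10,)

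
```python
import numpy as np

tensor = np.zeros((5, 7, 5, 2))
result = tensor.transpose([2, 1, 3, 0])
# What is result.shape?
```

(5, 7, 2, 5)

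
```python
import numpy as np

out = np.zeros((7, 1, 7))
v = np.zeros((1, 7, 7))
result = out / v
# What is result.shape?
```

(7, 7, 7)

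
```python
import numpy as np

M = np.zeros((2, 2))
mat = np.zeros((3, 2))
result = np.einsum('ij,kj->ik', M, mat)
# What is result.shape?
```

(2, 3)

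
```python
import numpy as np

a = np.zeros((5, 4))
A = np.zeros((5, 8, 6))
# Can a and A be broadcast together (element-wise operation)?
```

No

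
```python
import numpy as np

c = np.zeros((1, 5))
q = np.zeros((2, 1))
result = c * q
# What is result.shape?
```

(2, 5)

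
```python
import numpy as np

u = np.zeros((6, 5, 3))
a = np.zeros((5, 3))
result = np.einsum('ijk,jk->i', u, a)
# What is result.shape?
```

(6,)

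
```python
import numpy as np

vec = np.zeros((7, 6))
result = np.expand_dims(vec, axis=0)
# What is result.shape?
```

(1, 7, 6)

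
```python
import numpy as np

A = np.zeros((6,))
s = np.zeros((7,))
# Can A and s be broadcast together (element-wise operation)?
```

No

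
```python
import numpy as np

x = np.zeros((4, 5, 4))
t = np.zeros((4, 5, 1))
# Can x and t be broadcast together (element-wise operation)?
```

Yes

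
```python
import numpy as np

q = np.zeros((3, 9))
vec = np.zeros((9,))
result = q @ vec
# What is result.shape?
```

(3,)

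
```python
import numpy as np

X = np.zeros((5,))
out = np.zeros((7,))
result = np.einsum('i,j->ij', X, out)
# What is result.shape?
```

(5, 7)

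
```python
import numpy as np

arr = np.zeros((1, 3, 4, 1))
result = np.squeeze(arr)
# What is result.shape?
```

(3, 4)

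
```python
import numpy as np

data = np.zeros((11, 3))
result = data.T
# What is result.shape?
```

(3, 11)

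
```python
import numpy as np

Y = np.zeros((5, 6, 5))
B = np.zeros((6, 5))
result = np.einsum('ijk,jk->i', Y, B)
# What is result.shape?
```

(5,)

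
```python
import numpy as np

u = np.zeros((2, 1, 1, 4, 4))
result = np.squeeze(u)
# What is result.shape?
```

(2, 4, 4)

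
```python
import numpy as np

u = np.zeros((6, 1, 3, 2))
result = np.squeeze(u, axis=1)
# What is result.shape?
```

(6, 3, 2)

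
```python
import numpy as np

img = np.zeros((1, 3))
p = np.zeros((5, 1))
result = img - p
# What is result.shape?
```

(5, 3)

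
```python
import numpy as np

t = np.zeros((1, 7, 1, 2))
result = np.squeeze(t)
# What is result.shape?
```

(7, 2)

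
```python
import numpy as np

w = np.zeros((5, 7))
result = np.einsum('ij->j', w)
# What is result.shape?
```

(7,)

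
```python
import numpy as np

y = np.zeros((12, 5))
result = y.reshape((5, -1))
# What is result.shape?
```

(5, 12)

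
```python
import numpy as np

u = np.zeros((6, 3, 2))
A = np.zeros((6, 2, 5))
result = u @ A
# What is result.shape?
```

(6, 3, 5)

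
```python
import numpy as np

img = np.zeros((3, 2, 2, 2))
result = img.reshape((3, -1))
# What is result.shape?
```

(3, 8)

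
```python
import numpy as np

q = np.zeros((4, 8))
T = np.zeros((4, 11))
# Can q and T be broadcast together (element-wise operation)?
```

No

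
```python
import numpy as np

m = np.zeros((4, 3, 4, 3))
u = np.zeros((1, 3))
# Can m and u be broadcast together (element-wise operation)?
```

Yes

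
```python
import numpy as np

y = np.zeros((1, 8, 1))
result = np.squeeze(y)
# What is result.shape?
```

(8,)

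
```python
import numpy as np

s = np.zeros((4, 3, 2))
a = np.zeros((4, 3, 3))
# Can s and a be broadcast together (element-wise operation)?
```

No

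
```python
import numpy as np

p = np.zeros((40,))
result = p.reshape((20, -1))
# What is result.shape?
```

(20, 2)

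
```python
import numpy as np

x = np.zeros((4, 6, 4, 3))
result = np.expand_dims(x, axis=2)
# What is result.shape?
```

(4, 6, 1, 4, 3)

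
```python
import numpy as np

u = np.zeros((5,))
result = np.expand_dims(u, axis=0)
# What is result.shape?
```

(1, 5)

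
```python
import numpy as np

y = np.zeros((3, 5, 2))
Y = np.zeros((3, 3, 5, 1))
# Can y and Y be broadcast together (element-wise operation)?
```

Yes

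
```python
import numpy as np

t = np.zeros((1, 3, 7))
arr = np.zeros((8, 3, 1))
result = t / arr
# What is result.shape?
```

(8, 3, 7)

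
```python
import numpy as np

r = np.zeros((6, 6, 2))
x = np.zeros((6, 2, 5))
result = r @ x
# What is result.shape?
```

(6, 6, 5)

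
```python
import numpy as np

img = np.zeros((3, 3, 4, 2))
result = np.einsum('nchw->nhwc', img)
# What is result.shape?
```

(3, 4, 2, 3)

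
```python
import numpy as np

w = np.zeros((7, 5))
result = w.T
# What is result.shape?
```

(5, 7)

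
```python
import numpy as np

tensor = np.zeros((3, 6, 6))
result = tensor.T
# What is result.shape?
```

(6, 6, 3)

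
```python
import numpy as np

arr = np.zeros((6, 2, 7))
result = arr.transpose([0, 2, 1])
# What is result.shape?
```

(6, 7, 2)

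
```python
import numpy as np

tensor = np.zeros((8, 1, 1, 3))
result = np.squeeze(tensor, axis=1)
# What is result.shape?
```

(8, 1, 3)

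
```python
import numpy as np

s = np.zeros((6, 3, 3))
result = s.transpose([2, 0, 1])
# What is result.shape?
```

(3, 6, 3)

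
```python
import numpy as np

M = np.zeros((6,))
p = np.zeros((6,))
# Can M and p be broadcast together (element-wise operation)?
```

Yes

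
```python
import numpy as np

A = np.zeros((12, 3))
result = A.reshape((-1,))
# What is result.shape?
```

(36,)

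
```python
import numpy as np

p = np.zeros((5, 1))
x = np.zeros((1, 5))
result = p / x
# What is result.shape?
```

(5, 5)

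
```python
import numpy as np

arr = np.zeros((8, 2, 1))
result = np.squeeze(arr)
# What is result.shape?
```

(8, 2)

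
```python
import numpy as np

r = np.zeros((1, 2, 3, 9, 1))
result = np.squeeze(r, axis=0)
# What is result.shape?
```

(2, 3, 9, 1)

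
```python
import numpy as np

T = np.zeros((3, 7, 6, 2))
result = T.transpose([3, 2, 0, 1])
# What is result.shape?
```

(2, 6, 3, 7)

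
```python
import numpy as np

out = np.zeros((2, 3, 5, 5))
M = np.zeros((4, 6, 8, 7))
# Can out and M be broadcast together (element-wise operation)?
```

No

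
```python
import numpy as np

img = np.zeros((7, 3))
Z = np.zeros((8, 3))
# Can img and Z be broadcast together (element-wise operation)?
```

No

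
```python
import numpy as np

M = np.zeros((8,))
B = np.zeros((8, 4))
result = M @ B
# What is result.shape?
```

(4,)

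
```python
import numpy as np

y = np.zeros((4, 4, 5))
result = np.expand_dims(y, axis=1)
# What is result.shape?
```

(4, 1, 4, 5)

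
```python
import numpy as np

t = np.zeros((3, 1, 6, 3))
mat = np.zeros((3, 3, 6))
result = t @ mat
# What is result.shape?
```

(3, 3, 6, 6)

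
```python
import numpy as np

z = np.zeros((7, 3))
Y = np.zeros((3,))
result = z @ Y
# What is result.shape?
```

(7,)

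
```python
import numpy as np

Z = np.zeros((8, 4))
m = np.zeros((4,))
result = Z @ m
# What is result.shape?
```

(8,)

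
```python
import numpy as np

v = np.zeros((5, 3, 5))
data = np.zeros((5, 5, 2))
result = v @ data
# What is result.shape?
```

(5, 3, 2)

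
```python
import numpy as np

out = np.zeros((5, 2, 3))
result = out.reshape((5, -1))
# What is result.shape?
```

(5, 6)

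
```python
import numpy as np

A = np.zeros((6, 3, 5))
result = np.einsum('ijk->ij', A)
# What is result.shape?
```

(6, 3)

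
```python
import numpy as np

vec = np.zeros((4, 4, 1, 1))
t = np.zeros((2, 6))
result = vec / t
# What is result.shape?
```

(4, 4, 2, 6)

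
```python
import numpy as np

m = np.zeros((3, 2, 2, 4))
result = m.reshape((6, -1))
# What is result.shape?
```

(6, 8)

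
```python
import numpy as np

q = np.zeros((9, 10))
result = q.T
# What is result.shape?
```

(10, 9)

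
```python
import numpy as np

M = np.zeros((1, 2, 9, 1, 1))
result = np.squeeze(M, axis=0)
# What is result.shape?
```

(2, 9, 1, 1)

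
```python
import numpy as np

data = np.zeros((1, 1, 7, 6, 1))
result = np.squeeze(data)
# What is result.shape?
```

(7, 6)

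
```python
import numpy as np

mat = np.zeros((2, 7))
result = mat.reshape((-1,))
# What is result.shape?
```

(14,)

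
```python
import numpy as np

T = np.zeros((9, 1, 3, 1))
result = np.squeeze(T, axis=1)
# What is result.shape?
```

(9, 3, 1)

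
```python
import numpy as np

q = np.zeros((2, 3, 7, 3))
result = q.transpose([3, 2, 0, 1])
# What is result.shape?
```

(3, 7, 2, 3)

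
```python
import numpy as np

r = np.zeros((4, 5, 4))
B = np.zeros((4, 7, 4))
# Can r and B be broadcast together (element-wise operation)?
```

No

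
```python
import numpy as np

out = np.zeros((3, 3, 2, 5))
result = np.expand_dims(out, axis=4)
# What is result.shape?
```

(3, 3, 2, 5, 1)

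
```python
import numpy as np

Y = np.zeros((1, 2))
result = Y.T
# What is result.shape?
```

(2, 1)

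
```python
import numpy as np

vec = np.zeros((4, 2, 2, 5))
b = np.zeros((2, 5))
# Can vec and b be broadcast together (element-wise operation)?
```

Yes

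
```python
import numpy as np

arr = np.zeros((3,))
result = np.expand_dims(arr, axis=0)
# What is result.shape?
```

(1, 3)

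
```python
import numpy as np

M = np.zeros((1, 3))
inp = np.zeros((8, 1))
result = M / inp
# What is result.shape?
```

(8, 3)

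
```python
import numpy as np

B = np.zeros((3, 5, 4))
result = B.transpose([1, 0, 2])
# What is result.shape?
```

(5, 3, 4)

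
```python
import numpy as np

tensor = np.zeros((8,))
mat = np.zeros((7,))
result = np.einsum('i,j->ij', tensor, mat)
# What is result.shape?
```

(8, 7)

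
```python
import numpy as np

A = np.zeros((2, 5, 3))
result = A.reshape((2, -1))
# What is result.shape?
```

(2, 15)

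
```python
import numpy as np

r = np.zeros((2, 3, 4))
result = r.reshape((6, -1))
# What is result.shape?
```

(6, 4)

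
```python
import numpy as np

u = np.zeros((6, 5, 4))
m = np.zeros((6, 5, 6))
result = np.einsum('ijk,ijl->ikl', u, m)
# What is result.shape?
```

(6, 4, 6)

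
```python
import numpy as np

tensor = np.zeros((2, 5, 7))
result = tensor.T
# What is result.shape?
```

(7, 5, 2)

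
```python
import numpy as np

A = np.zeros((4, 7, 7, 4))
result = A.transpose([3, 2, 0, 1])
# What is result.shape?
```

(4, 7, 4, 7)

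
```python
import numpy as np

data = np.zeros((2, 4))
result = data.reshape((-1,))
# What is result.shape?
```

(8,)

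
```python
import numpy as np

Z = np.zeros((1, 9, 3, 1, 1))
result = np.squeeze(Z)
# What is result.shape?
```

(9, 3)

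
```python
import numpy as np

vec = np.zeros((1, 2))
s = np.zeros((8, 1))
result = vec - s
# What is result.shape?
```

(8, 2)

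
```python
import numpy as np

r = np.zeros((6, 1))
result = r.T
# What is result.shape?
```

(1, 6)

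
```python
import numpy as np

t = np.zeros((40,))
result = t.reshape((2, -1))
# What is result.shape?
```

(2, 20)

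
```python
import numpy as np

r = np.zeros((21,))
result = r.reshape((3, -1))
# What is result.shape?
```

(3, 7)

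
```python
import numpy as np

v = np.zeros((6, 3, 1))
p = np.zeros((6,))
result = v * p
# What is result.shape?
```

(6, 3, 6)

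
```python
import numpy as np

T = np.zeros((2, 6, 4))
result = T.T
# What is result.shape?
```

(4, 6, 2)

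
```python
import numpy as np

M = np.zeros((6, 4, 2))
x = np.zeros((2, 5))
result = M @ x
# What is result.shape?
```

(6, 4, 5)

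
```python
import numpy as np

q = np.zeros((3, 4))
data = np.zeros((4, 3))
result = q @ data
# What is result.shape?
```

(3, 3)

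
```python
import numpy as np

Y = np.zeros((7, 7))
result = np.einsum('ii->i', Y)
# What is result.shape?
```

(7,)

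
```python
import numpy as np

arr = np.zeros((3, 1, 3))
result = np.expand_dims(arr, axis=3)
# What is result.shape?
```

(3, 1, 3, 1)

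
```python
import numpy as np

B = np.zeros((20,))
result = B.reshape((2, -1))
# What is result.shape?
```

(2, 10)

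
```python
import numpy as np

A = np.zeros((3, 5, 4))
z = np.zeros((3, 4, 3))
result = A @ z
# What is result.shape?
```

(3, 5, 3)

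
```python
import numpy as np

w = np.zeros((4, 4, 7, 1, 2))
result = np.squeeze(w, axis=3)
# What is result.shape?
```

(4, 4, 7, 2)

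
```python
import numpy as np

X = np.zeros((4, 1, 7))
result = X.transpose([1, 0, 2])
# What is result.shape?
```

(1, 4, 7)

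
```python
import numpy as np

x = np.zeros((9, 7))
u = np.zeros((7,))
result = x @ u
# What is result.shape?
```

(9,)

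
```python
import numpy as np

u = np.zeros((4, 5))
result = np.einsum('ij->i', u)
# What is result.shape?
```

(4,)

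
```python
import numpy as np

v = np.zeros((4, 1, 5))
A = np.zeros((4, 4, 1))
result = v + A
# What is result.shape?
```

(4, 4, 5)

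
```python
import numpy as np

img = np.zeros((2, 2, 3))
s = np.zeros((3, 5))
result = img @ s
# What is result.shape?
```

(2, 2, 5)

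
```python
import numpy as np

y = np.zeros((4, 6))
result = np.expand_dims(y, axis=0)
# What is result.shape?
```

(1, 4, 6)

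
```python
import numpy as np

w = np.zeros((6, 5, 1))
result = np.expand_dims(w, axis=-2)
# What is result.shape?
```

(6, 5, 1, 1)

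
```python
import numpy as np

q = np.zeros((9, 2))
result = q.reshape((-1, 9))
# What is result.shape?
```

(2, 9)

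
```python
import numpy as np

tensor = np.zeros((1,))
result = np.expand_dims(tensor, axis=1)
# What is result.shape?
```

(1, 1)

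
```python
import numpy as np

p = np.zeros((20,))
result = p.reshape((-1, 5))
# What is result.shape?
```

(4, 5)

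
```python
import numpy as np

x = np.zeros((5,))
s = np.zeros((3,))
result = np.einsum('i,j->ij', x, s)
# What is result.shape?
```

(5, 3)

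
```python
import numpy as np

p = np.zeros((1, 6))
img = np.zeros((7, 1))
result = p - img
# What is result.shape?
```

(7, 6)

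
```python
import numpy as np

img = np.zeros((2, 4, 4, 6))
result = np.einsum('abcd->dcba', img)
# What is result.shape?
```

(6, 4, 4, 2)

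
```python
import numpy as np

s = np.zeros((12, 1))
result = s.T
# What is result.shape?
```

(1, 12)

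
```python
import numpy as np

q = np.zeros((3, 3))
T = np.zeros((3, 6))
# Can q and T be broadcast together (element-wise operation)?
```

No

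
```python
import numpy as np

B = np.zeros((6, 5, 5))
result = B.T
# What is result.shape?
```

(5, 5, 6)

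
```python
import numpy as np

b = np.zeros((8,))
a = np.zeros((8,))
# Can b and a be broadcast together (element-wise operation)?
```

Yes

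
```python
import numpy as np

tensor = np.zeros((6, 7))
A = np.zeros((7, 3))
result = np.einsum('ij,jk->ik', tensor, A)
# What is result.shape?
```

(6, 3)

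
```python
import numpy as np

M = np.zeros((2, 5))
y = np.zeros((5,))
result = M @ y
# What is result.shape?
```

(2,)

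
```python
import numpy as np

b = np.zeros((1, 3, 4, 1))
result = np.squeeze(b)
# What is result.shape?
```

(3, 4)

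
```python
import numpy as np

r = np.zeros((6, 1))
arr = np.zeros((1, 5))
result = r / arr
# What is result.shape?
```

(6, 5)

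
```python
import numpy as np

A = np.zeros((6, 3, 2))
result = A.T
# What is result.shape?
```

(2, 3, 6)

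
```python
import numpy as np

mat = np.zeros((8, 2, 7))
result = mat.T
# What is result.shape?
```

(7, 2, 8)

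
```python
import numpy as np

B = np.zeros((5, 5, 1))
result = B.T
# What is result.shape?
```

(1, 5, 5)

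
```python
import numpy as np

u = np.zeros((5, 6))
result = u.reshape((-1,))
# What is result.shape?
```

(30,)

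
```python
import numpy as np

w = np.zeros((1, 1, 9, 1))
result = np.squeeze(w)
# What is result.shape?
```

(9,)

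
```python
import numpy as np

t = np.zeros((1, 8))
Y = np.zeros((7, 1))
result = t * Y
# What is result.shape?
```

(7, 8)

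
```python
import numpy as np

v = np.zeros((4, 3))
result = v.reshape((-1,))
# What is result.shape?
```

(12,)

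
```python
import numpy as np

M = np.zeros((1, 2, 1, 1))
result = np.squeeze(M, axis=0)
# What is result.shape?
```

(2, 1, 1)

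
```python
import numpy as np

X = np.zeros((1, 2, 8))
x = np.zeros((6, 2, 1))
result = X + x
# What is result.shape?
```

(6, 2, 8)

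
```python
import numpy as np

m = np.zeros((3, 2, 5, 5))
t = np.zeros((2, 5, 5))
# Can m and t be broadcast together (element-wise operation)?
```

Yes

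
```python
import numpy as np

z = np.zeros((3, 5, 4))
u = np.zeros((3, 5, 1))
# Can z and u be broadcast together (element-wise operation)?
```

Yes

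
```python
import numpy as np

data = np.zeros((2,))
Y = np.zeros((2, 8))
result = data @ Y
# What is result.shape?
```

(8,)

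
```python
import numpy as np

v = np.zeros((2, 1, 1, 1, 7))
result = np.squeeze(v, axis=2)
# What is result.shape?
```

(2, 1, 1, 7)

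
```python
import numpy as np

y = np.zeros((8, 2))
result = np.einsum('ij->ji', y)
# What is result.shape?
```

(2, 8)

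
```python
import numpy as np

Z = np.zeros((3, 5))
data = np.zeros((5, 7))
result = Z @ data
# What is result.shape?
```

(3, 7)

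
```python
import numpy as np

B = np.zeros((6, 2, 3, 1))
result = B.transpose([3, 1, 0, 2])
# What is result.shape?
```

(1, 2, 6, 3)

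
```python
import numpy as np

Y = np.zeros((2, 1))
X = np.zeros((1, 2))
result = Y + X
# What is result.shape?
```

(2, 2)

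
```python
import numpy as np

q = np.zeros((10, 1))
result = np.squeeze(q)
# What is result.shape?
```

(10,)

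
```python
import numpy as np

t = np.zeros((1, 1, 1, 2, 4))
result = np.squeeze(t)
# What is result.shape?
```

(2, 4)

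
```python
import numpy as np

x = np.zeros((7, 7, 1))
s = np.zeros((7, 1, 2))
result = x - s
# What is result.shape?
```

(7, 7, 2)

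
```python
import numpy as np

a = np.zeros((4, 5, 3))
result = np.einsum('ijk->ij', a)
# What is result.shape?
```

(4, 5)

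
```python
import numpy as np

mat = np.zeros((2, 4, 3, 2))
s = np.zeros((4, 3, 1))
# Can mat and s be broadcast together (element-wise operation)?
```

Yes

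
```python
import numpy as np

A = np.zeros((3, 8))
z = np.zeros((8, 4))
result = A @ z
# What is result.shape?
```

(3, 4)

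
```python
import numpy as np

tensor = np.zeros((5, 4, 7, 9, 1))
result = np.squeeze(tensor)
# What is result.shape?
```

(5, 4, 7, 9)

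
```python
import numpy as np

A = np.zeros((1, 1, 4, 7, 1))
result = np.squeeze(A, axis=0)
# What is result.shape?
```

(1, 4, 7, 1)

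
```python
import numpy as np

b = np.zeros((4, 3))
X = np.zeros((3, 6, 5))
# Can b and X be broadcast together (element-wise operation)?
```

No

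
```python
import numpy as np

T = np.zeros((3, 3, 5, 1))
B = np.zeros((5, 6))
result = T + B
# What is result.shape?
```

(3, 3, 5, 6)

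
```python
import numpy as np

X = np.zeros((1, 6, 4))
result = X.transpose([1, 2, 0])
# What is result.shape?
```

(6, 4, 1)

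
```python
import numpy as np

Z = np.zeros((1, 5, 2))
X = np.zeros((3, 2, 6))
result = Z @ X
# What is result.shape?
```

(3, 5, 6)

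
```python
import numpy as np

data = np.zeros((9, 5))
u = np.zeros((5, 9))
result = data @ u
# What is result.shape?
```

(9, 9)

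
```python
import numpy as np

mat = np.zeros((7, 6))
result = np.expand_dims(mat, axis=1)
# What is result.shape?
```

(7, 1, 6)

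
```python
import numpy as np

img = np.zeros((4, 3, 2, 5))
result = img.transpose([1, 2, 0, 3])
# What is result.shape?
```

(3, 2, 4, 5)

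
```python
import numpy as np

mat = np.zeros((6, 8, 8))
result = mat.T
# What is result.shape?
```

(8, 8, 6)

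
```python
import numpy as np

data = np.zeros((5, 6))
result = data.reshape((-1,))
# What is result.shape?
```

(30,)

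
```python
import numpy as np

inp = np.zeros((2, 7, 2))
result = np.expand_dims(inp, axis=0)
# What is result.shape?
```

(1, 2, 7, 2)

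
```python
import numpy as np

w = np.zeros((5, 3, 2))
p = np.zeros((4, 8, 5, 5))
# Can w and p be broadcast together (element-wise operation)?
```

No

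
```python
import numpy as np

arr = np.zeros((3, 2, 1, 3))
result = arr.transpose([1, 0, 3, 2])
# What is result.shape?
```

(2, 3, 3, 1)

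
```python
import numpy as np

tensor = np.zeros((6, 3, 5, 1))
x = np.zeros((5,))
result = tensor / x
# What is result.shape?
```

(6, 3, 5, 5)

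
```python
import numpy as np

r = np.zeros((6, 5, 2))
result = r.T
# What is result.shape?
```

(2, 5, 6)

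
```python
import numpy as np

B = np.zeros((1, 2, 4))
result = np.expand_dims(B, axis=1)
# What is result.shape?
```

(1, 1, 2, 4)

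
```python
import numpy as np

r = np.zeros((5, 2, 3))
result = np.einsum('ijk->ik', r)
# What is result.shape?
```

(5, 3)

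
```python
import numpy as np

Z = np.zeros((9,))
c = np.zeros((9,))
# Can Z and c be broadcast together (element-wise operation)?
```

Yes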